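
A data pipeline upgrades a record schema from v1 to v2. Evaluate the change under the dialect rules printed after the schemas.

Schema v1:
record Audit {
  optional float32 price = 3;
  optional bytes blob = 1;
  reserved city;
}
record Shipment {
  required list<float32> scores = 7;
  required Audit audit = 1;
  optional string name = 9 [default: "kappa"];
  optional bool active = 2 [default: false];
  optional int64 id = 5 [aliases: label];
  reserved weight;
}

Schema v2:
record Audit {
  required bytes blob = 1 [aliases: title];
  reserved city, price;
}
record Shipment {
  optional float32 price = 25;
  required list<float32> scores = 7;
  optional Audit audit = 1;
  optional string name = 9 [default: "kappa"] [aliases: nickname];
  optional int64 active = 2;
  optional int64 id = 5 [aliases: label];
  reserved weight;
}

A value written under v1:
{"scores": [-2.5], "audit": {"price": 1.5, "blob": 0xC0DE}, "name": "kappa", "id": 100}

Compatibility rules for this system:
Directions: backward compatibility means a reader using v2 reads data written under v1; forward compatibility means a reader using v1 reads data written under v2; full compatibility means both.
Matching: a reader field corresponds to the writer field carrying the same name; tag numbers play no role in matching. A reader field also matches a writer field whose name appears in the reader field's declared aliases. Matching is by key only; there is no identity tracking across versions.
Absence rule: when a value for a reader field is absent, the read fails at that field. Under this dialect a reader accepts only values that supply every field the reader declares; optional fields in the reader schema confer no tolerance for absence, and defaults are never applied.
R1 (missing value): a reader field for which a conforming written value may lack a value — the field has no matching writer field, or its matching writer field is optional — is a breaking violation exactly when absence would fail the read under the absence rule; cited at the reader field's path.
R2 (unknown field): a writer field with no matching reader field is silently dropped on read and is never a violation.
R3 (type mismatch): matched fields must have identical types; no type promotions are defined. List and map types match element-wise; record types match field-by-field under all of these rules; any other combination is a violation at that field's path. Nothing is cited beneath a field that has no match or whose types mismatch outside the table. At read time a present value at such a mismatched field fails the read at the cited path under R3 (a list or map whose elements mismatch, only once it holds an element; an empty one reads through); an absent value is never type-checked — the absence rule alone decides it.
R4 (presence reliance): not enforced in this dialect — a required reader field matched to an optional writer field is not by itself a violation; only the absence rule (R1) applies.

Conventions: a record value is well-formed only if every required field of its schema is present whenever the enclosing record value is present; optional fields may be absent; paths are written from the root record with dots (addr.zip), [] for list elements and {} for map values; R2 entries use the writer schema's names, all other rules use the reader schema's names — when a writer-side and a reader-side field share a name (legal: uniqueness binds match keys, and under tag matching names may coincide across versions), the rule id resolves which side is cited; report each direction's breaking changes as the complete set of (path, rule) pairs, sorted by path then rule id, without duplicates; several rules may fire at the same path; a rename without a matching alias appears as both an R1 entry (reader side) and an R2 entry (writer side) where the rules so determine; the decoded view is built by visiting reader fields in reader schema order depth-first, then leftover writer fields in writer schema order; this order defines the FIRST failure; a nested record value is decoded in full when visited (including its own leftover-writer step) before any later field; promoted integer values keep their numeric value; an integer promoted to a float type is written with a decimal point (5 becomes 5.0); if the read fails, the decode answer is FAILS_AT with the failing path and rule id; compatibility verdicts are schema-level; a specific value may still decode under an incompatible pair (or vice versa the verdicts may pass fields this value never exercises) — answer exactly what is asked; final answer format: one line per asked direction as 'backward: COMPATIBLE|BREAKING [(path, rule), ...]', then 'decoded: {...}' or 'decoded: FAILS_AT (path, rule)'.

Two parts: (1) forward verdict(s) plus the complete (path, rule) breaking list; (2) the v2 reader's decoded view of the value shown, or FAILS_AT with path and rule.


forward: BREAKING [(active, R1), (active, R3), (audit, R1), (audit.price, R1), (id, R1), (name, R1)]; decoded: FAILS_AT (price, R1)

each type pair in Shipment: writer, then reader
checking forward for Shipment: reader v1 against writer v2:
  scores: list<float32> -> list<float32>, writer required; from scores
  audit: Audit -> Audit, writer optional; from audit
  name: string -> string, writer optional; from name
  active: int64 -> bool, writer optional; from active
  id: int64 -> int64, writer optional; from id
  writer price: unknown to reader
  audit.price: no writer-side match
  audit.blob: bytes -> bytes, writer required; from audit.blob
  breaking: (active, R1)
  breaking: (active, R3)
  breaking: (audit, R1)
  breaking: (audit.price, R1)
  breaking: (id, R1)
  breaking: (name, R1)
  forward on Shipment therefore BREAKING (6)
decode walk for Shipment under reader schema v2:
  read fails at price under R1 (no fill)
  => FAILS_AT (price, R1)


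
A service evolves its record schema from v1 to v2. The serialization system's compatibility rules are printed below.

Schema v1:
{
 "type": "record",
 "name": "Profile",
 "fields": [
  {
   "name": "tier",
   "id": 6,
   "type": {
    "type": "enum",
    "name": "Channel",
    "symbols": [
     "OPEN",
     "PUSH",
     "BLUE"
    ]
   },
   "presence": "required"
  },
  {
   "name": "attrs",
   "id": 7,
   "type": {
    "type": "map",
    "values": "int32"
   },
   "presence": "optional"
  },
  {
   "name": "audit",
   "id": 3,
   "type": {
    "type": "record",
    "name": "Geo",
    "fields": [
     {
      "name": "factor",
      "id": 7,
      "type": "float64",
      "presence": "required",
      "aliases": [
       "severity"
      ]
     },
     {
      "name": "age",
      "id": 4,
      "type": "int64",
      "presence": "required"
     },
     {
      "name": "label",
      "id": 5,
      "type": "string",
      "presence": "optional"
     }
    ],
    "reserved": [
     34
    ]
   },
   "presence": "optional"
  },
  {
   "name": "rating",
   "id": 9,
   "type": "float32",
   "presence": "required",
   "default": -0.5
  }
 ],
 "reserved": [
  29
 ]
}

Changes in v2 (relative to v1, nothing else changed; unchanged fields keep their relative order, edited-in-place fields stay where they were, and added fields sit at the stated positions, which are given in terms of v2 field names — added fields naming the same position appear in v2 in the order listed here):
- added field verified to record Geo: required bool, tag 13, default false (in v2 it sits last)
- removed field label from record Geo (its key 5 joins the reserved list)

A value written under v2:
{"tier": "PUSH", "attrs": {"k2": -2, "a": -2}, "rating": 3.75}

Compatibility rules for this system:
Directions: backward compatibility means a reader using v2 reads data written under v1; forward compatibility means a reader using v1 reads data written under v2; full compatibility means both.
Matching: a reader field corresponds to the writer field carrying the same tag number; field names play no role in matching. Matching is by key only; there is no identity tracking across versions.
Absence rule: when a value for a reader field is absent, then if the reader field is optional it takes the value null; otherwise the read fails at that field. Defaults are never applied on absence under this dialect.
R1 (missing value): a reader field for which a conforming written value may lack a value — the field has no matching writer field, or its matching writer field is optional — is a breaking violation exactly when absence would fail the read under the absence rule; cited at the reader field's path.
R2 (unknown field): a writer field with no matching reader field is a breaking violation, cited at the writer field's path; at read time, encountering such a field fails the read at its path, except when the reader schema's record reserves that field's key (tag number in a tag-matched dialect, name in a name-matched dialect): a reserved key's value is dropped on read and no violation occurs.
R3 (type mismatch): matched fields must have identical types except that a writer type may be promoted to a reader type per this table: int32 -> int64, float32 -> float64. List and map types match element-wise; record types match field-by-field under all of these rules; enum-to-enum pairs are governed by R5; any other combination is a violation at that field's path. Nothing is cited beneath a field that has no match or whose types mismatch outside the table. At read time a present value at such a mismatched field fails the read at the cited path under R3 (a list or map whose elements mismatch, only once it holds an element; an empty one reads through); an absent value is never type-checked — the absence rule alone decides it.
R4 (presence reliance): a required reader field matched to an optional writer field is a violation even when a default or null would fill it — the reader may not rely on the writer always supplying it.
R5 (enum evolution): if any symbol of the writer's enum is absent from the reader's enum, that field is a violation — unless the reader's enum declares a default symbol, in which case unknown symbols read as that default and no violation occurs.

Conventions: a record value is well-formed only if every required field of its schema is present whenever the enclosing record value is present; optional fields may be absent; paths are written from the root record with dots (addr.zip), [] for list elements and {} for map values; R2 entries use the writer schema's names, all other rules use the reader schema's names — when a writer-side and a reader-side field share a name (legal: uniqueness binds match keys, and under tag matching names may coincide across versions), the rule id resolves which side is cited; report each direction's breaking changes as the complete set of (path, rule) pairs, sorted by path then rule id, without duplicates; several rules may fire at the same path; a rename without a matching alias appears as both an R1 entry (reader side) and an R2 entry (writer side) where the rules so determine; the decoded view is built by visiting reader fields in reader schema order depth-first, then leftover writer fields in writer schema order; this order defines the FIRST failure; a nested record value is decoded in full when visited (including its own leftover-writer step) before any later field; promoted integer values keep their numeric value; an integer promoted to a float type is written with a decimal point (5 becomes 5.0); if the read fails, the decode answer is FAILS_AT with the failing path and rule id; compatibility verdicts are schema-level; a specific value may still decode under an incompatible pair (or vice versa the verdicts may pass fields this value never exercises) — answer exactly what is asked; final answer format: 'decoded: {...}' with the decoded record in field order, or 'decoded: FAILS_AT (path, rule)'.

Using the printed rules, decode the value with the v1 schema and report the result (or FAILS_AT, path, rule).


decoded: {"tier": "PUSH", "attrs": {"k2": -2, "a": -2}, "audit": null, "rating": 3.75}

in Profile below, arrows point writer -> reader
decode walk for Profile under reader schema v1:
  tier := "PUSH"
  attrs := {"k2": -2, "a": -2}
  audit := null (absent, optional -> null)
  rating := 3.75
  => decoded: {"tier": "PUSH", "attrs": {"k2": -2, "a": -2}, "audit": null, "rating": 3.75}
ruling out the remaining Profile differences:
  added field verified to record Geo: required bool, tag 13, default false (in v2 it sits last) -> affects the rule determinations only; this particular Profile value decodes identically
  removed field label from record Geo (its key 5 joins the reserved list) -> no rule fires on it and the decoded Profile view is identical with or without it


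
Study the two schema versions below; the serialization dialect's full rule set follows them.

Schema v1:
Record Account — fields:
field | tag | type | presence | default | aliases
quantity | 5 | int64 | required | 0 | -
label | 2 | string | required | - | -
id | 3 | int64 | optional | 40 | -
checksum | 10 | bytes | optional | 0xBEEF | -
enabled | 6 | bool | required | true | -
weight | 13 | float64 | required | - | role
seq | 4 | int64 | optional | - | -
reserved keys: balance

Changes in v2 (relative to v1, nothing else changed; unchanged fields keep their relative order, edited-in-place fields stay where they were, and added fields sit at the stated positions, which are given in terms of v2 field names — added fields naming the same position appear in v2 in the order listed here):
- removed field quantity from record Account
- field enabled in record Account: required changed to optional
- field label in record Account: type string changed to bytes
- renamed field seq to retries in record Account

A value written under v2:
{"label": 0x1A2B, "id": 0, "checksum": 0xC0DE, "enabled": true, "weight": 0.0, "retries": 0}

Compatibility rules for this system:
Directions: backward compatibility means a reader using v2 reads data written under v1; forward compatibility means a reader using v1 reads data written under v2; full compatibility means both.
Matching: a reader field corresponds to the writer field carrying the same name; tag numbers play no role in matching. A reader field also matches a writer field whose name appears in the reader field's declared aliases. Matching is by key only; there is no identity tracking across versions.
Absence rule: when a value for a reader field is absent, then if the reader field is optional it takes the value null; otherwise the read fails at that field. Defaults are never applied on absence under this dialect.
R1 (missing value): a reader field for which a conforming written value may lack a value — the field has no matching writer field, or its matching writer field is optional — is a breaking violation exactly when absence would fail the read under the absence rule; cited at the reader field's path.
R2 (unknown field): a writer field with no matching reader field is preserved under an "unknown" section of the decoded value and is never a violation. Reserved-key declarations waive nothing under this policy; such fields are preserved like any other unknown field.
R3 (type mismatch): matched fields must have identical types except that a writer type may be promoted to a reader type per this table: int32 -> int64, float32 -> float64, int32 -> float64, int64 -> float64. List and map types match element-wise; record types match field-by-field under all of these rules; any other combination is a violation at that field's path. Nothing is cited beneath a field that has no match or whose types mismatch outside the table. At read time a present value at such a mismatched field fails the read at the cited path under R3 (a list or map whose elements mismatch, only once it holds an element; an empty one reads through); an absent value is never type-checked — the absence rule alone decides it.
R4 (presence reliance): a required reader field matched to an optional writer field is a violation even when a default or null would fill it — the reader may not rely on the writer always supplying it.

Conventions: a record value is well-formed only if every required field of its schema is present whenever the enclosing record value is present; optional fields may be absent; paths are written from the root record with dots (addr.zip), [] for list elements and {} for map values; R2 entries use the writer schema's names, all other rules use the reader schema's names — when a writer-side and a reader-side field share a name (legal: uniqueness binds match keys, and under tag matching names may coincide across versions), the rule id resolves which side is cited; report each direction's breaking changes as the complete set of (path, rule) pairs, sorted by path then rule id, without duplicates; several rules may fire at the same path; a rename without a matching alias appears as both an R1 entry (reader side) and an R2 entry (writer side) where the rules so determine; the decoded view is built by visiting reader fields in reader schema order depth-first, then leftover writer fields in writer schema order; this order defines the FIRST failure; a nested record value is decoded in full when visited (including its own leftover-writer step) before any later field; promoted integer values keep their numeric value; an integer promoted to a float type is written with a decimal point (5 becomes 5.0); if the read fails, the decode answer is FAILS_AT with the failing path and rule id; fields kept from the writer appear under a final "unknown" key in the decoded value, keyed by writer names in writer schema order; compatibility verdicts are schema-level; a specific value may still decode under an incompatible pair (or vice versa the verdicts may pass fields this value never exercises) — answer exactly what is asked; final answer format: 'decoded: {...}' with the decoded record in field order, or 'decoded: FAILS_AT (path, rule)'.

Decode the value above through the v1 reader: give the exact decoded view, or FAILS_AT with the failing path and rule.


arrows below run writer -> reader for Account
decode (reader v1):
  read fails at quantity under R1 (no fill)
  => FAILS_AT (quantity, R1)
ruling out the remaining Account differences:
  field enabled in record Account: required changed to optional -> changes Account's schema-level verdicts only — the decode of this value is the same
  field label in record Account: type string changed to bytes -> changes Account's schema-level verdicts only — the decode of this value is the same
  renamed field seq to retries in record Account -> fires no rule on Account under this dialect and leaves the result unchanged

decoded: FAILS_AT (quantity, R1)


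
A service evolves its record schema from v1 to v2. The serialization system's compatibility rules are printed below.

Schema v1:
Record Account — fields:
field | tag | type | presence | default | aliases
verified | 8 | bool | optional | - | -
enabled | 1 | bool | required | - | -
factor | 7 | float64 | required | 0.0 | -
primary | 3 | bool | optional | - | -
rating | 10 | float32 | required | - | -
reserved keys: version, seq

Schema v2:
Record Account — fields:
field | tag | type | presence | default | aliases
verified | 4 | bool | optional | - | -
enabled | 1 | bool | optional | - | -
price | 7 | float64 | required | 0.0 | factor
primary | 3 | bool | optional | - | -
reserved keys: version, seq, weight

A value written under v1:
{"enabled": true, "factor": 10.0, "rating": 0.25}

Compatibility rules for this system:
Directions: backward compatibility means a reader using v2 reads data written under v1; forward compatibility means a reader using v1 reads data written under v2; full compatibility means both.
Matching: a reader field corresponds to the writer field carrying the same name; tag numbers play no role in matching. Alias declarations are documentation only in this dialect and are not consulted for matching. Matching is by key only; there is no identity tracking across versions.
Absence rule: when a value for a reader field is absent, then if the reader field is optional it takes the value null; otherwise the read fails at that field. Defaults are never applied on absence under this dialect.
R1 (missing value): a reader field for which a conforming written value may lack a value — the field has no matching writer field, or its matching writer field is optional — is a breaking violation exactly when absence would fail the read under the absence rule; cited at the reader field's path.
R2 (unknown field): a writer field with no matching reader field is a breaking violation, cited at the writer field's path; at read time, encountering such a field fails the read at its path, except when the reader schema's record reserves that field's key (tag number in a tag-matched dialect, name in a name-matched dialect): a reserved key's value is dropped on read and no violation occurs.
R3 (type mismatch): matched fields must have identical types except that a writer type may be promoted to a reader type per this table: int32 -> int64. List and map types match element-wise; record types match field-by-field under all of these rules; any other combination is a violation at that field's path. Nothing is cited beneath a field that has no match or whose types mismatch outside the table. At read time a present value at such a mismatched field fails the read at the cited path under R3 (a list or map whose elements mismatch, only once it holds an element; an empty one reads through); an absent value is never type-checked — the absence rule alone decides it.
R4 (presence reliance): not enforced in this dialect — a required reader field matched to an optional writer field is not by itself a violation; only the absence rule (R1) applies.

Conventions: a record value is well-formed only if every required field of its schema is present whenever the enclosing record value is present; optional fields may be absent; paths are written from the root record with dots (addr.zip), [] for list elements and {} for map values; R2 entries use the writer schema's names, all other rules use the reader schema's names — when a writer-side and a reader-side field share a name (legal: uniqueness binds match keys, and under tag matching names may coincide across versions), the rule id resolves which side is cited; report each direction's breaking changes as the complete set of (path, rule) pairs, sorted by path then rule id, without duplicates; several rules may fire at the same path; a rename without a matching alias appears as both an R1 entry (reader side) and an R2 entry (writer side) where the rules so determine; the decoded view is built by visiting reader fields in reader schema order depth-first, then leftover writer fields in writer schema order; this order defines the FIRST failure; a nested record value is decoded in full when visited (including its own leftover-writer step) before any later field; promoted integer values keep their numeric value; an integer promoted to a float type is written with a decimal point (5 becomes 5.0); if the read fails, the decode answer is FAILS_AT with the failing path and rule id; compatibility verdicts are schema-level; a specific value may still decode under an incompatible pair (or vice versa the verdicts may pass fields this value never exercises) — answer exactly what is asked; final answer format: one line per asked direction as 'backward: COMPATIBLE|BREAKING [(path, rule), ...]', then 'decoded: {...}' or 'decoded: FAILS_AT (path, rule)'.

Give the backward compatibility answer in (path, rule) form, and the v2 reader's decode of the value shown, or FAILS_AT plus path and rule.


each type pair in Account: writer, then reader
backward for Account (reader v2, writer v1):
  writer optional, bool -> bool: reader verified maps from writer verified
  writer required, bool -> bool: reader enabled maps from writer enabled
  no writer field matches reader price
  writer optional, bool -> bool: reader primary maps from writer primary
  writer factor: unknown to reader
  writer rating: unknown to reader
  rule R2 violated at factor
  rule R1 violated at price
  rule R2 violated at rating
  => 3 violation(s): backward is BREAKING for Account
decoding the Account value with the v2 reader:
  verified := null (absent, optional -> null)
  enabled := true
  read fails at price under R1 (no fill)
  => FAILS_AT (price, R1)
ruling out the remaining Account differences:
  field verified in record Account: tag 8 changed to 4 -> fires no rule on Account, leaving the asked answer as it is
  field enabled in record Account: required changed to optional -> affects forward compatibility only, which is not asked

backward: BREAKING [(factor, R2), (price, R1), (rating, R2)]; decoded: FAILS_AT (price, R1)


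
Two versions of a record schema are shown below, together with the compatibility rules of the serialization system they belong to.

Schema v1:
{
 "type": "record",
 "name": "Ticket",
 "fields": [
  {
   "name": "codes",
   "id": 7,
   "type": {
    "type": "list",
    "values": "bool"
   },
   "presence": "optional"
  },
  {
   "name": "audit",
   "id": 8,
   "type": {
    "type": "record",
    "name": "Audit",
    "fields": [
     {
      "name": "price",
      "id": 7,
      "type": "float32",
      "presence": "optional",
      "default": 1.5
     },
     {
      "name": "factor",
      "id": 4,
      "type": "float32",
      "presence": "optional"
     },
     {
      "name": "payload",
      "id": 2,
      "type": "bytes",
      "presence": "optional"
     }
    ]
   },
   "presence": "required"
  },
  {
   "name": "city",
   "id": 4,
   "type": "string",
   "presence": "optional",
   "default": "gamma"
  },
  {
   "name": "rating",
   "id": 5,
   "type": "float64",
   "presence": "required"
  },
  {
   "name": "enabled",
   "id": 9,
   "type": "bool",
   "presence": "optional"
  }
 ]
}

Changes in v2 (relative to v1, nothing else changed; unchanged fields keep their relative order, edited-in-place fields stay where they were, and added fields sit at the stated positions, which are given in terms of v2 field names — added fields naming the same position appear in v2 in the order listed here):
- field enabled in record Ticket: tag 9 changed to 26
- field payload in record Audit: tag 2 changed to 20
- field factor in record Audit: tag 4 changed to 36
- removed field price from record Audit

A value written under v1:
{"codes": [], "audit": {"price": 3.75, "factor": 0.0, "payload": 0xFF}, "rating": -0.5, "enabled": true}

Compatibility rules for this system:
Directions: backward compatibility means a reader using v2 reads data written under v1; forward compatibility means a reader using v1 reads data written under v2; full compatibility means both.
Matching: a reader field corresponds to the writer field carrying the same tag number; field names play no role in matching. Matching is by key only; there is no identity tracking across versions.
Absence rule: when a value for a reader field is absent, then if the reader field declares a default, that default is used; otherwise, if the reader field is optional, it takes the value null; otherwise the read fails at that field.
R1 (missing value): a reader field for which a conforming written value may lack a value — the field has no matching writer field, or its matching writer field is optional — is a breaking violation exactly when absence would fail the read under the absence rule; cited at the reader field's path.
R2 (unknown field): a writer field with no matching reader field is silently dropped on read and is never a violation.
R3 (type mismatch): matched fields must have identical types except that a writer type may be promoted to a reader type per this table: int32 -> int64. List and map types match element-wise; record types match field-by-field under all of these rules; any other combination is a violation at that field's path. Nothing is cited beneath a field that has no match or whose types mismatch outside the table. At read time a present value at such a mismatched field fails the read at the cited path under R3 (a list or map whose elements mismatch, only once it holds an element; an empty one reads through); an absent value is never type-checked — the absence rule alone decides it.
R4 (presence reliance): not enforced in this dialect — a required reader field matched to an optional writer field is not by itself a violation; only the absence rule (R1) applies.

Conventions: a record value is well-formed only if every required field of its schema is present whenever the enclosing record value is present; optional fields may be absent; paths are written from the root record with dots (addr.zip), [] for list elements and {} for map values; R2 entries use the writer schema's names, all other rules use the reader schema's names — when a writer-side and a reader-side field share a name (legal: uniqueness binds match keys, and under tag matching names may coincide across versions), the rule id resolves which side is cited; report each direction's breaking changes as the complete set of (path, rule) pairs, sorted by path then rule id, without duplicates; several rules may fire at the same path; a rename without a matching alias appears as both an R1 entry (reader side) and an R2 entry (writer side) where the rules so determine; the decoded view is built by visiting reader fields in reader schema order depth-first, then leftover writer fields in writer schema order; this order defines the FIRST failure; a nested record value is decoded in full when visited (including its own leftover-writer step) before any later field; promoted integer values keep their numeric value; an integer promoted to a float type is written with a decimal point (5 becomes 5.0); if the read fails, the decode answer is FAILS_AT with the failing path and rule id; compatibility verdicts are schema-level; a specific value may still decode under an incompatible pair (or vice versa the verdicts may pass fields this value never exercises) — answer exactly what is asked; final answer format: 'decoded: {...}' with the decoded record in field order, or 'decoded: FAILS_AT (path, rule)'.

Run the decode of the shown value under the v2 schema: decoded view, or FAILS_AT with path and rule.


the writer's type comes first in each Ticket pair
decoding the Ticket value with the v2 reader:
  codes := []
  audit.factor := null (not supplied -> null)
  audit.payload := null (not supplied -> null)
  writer audit.price: unmatched, discarded
  writer audit.factor: unmatched, discarded
  writer audit.payload: unmatched, discarded
  city := "gamma" (no value, default fills)
  rating := -0.5
  enabled := null (not supplied -> null)
  writer enabled: unmatched, discarded
  => decoded: {"codes": [], "audit": {"factor": null, "payload": null}, "city": "gamma", "rating": -0.5, "enabled": null}

decoded: {"codes": [], "audit": {"factor": null, "payload": null}, "city": "gamma", "rating": -0.5, "enabled": null}


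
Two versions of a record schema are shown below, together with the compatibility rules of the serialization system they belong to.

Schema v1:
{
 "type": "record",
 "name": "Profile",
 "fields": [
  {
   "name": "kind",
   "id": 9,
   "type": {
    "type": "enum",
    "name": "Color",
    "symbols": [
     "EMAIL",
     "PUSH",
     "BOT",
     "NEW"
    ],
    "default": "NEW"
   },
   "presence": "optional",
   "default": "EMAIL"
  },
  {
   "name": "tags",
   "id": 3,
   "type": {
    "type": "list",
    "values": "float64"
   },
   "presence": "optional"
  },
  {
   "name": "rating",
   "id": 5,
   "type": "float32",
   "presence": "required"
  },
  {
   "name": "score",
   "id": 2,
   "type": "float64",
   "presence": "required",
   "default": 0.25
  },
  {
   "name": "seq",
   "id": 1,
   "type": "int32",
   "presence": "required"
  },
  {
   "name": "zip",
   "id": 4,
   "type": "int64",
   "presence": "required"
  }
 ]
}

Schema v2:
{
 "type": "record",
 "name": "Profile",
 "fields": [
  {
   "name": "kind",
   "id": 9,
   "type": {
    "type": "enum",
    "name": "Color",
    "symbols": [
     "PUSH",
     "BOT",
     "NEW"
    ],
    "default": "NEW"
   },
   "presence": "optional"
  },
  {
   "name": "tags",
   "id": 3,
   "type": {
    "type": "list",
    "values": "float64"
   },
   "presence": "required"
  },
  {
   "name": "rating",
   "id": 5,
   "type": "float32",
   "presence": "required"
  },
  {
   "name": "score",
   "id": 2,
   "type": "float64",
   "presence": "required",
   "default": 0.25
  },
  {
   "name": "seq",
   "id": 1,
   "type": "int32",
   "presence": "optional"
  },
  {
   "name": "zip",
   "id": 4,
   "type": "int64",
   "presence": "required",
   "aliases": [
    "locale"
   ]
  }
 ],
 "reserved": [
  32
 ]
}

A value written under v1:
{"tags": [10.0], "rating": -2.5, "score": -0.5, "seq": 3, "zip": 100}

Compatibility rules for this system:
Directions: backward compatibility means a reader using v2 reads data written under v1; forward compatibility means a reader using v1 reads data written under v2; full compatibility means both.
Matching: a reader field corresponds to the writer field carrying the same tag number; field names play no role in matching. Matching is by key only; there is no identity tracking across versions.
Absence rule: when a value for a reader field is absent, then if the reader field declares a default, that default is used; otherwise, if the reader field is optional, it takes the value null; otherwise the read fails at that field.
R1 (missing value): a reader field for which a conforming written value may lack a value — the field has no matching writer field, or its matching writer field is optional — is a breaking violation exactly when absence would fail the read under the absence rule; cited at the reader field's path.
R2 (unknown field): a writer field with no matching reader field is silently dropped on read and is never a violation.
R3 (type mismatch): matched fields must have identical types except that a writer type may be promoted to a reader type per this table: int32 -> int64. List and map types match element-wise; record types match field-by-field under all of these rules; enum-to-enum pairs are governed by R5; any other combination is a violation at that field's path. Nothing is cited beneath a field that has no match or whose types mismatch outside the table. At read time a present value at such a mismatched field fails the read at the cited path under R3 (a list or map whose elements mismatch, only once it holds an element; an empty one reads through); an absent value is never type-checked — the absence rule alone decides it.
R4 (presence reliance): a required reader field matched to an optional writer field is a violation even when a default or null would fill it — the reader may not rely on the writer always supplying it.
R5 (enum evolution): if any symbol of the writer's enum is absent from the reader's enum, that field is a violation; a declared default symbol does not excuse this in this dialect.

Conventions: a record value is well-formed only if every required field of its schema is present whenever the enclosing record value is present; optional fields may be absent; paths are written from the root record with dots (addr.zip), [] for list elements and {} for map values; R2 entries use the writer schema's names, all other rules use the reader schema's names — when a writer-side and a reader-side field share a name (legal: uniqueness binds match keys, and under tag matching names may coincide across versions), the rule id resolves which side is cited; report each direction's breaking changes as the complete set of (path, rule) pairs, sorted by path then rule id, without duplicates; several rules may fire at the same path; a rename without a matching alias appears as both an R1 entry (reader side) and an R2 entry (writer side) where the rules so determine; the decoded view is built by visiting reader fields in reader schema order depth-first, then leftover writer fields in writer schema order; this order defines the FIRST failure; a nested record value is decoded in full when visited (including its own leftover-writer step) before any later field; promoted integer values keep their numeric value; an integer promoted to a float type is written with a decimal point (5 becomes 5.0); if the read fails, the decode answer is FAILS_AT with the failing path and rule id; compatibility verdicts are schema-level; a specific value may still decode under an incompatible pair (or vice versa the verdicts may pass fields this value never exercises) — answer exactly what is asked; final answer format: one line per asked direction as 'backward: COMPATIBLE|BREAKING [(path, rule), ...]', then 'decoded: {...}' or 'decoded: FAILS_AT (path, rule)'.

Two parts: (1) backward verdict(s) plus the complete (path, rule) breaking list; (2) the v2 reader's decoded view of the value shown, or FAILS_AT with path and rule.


backward: BREAKING [(kind, R5), (tags, R1), (tags, R4)]; decoded: {"kind": null, "tags": [10.0], "rating": -2.5, "score": -0.5, "seq": 3, "zip": 100}

the writer's type comes first in each Profile pair
backward for Profile (reader v2, writer v1):
  kind <- kind (Color -> Color, writer optional)
  tags <- tags (list<float64> -> list<float64>, writer optional)
  rating <- rating (float32 -> float32, writer required)
  score <- score (float64 -> float64, writer required)
  seq <- seq (int32 -> int32, writer required)
  zip <- zip (int64 -> int64, writer required)
  R5 fires at kind
  R1 fires at tags
  R4 fires at tags
  => backward verdict for Profile: BREAKING, 3 violation(s)
decode (reader v2):
  kind := null (absent, optional -> null)
  tags := [10.0]
  rating := -2.5
  score := -0.5
  seq := 3
  zip := 100
  => decoded: {"kind": null, "tags": [10.0], "rating": -2.5, "score": -0.5, "seq": 3, "zip": 100}
ruling out the remaining Profile differences:
  field seq in record Profile: required changed to optional -> its effect on Profile is confined to the forward direction, not asked


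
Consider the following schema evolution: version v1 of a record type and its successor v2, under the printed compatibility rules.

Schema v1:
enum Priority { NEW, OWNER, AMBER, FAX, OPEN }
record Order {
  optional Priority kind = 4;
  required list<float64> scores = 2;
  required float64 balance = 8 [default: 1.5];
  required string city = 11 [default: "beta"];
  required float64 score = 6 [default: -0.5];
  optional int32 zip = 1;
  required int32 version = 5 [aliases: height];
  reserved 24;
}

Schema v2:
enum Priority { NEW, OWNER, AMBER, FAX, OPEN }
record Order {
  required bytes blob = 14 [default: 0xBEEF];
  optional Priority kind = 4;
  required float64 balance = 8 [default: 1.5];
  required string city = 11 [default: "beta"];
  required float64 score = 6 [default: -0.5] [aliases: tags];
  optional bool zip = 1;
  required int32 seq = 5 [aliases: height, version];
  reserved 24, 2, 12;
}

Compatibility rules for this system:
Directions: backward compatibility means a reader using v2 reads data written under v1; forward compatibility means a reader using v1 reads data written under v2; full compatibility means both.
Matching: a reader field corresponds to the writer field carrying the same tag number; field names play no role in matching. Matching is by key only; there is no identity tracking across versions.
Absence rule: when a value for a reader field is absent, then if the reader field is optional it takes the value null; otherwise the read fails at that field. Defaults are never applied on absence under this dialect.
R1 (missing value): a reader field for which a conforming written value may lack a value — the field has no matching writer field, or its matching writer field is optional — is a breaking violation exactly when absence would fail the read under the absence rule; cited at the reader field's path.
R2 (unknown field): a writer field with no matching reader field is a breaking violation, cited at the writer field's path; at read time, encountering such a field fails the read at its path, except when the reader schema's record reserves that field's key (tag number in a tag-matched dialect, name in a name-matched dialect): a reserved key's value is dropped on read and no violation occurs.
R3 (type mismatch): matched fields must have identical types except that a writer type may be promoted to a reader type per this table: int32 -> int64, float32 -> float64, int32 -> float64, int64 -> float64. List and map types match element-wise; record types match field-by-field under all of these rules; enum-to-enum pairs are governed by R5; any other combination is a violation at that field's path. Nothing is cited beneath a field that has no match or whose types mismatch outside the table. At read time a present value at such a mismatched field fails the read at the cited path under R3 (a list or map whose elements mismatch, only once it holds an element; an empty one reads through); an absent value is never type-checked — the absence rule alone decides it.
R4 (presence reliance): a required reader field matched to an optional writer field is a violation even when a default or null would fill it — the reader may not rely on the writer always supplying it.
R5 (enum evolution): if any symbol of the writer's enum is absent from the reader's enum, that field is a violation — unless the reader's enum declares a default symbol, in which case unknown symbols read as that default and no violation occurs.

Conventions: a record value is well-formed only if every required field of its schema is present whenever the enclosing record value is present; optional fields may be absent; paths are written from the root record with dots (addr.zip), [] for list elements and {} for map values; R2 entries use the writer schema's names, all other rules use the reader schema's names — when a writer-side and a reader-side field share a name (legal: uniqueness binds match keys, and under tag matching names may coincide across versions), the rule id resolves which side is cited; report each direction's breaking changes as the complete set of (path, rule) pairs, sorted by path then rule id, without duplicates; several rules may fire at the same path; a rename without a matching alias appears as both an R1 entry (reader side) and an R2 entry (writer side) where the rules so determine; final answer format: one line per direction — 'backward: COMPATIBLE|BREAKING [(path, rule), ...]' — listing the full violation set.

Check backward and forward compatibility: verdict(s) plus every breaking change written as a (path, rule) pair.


in Order below, arrows point writer -> reader
backward for Order (reader v2, writer v1):
  blob: no writer-side match
  kind: Priority -> Priority, writer optional; from kind
  balance: float64 -> float64, writer required; from balance
  city: string -> string, writer required; from city
  score: float64 -> float64, writer required; from score
  zip: int32 -> bool, writer optional; from zip
  seq: int32 -> int32, writer required; from version
  scores (writer side), unknown to reader
  breaking: (blob, R1)
  breaking: (zip, R3)
  backward on Order therefore BREAKING (2)
forward for Order (reader v1, writer v2):
  kind: Priority -> Priority, writer optional; from kind
  scores: no writer-side match
  balance: float64 -> float64, writer required; from balance
  city: string -> string, writer required; from city
  score: float64 -> float64, writer required; from score
  zip: bool -> int32, writer optional; from zip
  version: int32 -> int32, writer required; from seq
  blob (writer side), unknown to reader
  breaking: (blob, R2)
  breaking: (scores, R1)
  breaking: (zip, R3)
  forward on Order therefore BREAKING (3)

backward: BREAKING [(blob, R1), (zip, R3)]; forward: BREAKING [(blob, R2), (scores, R1), (zip, R3)]
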